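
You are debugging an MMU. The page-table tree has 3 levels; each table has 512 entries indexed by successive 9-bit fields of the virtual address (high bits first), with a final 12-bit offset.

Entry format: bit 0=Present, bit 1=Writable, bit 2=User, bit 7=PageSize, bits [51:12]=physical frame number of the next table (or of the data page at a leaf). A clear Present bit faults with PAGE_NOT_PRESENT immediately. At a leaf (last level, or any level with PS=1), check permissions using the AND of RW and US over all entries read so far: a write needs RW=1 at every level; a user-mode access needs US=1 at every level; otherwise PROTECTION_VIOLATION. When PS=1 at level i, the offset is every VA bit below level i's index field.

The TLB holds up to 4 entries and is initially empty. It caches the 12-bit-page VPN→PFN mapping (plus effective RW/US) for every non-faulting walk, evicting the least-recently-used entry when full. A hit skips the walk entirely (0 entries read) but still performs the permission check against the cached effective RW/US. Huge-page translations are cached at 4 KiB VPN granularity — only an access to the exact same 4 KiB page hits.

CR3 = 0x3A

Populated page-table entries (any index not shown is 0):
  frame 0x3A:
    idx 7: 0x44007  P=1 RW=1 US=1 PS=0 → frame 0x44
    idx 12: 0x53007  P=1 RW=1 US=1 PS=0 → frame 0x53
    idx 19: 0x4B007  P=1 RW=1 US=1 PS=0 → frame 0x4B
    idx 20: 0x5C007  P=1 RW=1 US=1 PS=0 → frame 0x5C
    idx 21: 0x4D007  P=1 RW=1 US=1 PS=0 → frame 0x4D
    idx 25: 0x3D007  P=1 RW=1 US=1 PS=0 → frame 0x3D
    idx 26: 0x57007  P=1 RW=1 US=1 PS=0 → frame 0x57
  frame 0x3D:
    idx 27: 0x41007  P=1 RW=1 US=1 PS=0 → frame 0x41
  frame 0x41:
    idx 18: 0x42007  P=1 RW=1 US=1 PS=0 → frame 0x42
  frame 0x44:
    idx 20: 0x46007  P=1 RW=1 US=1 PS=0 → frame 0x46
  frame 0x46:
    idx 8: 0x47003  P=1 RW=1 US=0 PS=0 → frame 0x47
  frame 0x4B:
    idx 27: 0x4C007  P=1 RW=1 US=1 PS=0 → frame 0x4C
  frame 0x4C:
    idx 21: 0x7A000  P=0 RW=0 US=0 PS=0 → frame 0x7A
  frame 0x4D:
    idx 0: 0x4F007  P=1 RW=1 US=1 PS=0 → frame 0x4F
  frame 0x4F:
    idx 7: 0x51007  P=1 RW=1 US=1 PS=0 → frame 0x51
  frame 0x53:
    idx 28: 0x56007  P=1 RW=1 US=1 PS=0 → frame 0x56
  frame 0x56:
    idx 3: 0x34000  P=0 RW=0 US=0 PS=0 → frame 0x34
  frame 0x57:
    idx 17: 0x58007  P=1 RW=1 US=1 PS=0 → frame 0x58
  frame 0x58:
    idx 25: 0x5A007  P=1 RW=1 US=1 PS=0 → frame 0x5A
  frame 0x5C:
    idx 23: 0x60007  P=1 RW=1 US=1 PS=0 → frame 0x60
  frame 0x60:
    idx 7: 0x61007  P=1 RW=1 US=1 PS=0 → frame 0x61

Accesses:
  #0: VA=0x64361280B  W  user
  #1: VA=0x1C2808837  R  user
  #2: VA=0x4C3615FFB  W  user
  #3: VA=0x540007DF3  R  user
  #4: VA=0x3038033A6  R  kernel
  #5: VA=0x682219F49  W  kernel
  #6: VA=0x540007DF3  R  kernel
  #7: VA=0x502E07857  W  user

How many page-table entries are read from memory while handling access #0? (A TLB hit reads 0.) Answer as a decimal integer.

Per-access translation:
#0 VA=0x64361280B (w,user):
  lvl0: tbl 0x3A, slot 25 ⇒ 0x3D007 (P1/RW1/US1/PS0)
  lvl1: tbl 0x3D, slot 27 ⇒ 0x41007 (P1/RW1/US1/PS0)
  lvl2: tbl 0x41, slot 18 ⇒ 0x42007 (P1/RW1/US1/PS0)
  → PA=0x4280B  (3 entries read)
#1 VA=0x1C2808837 (r,user):
  lvl0: tbl 0x3A, slot 7 ⇒ 0x44007 (P1/RW1/US1/PS0)
  lvl1: tbl 0x44, slot 20 ⇒ 0x46007 (P1/RW1/US1/PS0)
  lvl2: tbl 0x46, slot 8 ⇒ 0x47003 (P1/RW1/US0/PS0)
  ⇒ fault: PROTECTION_VIOLATION  — 3 lookups
#2 VA=0x4C3615FFB (w,user):
  lvl0: tbl 0x3A, slot 19 ⇒ 0x4B007 (P1/RW1/US1/PS0)
  lvl1: tbl 0x4B, slot 27 ⇒ 0x4C007 (P1/RW1/US1/PS0)
  lvl2: tbl 0x4C, slot 21 ⇒ 0x7A000 (P0/RW0/US0/PS0)
  ⇒ fault: PAGE_NOT_PRESENT  — 3 lookups
#3 VA=0x540007DF3 (r,user):
  lvl0: tbl 0x3A, slot 21 ⇒ 0x4D007 (P1/RW1/US1/PS0)
  lvl1: tbl 0x4D, slot 0 ⇒ 0x4F007 (P1/RW1/US1/PS0)
  lvl2: tbl 0x4F, slot 7 ⇒ 0x51007 (P1/RW1/US1/PS0)
  → PA=0x51DF3  (3 entries read)
#4 VA=0x3038033A6 (r,kernel):
  lvl0: tbl 0x3A, slot 12 ⇒ 0x53007 (P1/RW1/US1/PS0)
  lvl1: tbl 0x53, slot 28 ⇒ 0x56007 (P1/RW1/US1/PS0)
  lvl2: tbl 0x56, slot 3 ⇒ 0x34000 (P0/RW0/US0/PS0)
  ⇒ fault: PAGE_NOT_PRESENT  — 3 lookups
#5 VA=0x682219F49 (w,kernel):
  lvl0: tbl 0x3A, slot 26 ⇒ 0x57007 (P1/RW1/US1/PS0)
  lvl1: tbl 0x57, slot 17 ⇒ 0x58007 (P1/RW1/US1/PS0)
  lvl2: tbl 0x58, slot 25 ⇒ 0x5A007 (P1/RW1/US1/PS0)
  → PA=0x5AF49  (3 entries read)
#6 VA=0x540007DF3 (r,kernel):
  TLB hit vpn=0x540007 → PA=0x51DF3
#7 VA=0x502E07857 (w,user):
  lvl0: tbl 0x3A, slot 20 ⇒ 0x5C007 (P1/RW1/US1/PS0)
  lvl1: tbl 0x5C, slot 23 ⇒ 0x60007 (P1/RW1/US1/PS0)
  lvl2: tbl 0x60, slot 7 ⇒ 0x61007 (P1/RW1/US1/PS0)
  → PA=0x61857  (3 entries read)

Entries read for #0: 3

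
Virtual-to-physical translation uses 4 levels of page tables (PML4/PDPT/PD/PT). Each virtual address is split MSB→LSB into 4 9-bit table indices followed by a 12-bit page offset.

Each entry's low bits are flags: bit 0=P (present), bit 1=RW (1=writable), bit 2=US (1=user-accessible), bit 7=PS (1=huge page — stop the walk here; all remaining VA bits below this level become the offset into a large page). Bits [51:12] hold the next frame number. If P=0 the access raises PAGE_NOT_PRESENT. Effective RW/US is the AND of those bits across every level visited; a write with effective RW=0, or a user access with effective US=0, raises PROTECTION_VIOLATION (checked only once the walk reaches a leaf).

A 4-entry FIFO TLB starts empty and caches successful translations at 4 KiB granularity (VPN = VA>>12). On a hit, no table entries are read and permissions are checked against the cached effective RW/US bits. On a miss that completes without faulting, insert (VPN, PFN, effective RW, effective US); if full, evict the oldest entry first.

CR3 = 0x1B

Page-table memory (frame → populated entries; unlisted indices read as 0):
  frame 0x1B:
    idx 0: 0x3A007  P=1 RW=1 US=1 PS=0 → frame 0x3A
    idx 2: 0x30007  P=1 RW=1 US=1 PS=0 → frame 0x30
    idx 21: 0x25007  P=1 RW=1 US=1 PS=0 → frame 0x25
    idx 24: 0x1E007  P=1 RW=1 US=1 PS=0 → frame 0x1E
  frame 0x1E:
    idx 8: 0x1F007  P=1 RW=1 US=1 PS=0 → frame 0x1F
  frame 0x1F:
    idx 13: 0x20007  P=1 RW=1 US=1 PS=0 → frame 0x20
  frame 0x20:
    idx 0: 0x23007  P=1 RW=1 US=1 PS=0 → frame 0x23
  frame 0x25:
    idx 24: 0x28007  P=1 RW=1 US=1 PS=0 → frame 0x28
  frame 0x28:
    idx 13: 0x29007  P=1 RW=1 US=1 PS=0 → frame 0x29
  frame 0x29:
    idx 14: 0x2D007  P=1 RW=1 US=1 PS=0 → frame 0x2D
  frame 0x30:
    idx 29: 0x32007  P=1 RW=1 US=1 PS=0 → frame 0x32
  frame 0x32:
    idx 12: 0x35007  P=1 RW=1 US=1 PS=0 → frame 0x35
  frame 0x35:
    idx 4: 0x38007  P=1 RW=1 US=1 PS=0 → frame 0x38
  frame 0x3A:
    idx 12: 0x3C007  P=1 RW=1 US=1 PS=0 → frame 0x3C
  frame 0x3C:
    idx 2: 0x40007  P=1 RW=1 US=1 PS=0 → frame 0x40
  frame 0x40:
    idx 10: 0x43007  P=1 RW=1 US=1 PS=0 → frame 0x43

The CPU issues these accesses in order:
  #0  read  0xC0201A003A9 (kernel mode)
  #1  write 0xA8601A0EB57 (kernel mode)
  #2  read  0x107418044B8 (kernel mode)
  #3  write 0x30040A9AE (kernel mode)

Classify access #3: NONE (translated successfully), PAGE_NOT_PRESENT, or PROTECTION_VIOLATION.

Trace:
#0 VA=0xC0201A003A9 (r,kernel):
  L0: frame=0x1B idx=24 entry=0x1E007 [P=1 RW=1 US=1 PS=0]
  L1: frame=0x1E idx=8 entry=0x1F007 [P=1 RW=1 US=1 PS=0]
  L2: frame=0x1F idx=13 entry=0x20007 [P=1 RW=1 US=1 PS=0]
  L3: frame=0x20 idx=0 entry=0x23007 [P=1 RW=1 US=1 PS=0]
  ⇒ phys 0x233A9  [4 reads]
#1 VA=0xA8601A0EB57 (w,kernel):
  L0: frame=0x1B idx=21 entry=0x25007 [P=1 RW=1 US=1 PS=0]
  L1: frame=0x25 idx=24 entry=0x28007 [P=1 RW=1 US=1 PS=0]
  L2: frame=0x28 idx=13 entry=0x29007 [P=1 RW=1 US=1 PS=0]
  L3: frame=0x29 idx=14 entry=0x2D007 [P=1 RW=1 US=1 PS=0]
  ⇒ phys 0x2DB57  [4 reads]
#2 VA=0x107418044B8 (r,kernel):
  L0: frame=0x1B idx=2 entry=0x30007 [P=1 RW=1 US=1 PS=0]
  L1: frame=0x30 idx=29 entry=0x32007 [P=1 RW=1 US=1 PS=0]
  L2: frame=0x32 idx=12 entry=0x35007 [P=1 RW=1 US=1 PS=0]
  L3: frame=0x35 idx=4 entry=0x38007 [P=1 RW=1 US=1 PS=0]
  ⇒ phys 0x384B8  [4 reads]
#3 VA=0x30040A9AE (w,kernel):
  L0: frame=0x1B idx=0 entry=0x3A007 [P=1 RW=1 US=1 PS=0]
  L1: frame=0x3A idx=12 entry=0x3C007 [P=1 RW=1 US=1 PS=0]
  L2: frame=0x3C idx=2 entry=0x40007 [P=1 RW=1 US=1 PS=0]
  L3: frame=0x40 idx=10 entry=0x43007 [P=1 RW=1 US=1 PS=0]
  ⇒ phys 0x439AE  [4 reads]

Access #3 fault: NONE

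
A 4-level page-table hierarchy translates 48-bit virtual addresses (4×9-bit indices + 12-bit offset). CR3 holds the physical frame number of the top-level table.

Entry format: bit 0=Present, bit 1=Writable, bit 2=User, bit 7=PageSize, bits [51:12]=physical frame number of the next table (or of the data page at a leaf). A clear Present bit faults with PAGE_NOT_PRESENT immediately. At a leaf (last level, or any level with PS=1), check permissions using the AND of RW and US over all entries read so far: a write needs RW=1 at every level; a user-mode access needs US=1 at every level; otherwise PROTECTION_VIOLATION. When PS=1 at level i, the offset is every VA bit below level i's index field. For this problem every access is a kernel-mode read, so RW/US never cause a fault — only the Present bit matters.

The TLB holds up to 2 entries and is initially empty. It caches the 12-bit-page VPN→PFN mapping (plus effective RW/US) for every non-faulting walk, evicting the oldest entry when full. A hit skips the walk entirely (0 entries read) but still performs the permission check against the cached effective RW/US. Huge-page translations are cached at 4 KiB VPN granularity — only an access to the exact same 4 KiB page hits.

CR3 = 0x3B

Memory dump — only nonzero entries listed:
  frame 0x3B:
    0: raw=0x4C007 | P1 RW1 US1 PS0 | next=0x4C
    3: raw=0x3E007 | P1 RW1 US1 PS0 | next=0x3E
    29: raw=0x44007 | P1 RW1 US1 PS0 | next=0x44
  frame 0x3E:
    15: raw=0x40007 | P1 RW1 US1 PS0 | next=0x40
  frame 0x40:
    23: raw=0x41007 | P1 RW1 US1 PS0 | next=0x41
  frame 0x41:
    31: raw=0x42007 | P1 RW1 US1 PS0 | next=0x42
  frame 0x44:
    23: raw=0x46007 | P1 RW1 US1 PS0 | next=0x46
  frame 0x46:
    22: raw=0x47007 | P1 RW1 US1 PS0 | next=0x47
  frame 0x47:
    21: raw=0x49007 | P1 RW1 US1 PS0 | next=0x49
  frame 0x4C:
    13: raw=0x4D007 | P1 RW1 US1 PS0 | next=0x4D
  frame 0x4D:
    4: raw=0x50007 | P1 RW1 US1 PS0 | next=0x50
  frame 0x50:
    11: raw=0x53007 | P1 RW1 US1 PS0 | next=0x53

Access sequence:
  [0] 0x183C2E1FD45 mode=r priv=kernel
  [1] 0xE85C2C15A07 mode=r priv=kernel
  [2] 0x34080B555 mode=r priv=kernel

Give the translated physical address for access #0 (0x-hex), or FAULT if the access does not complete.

Walk each access:
#0 VA=0x183C2E1FD45 (r,kernel):
  L0 @0x3B[3] → 0x3E007  P=1,RW=1,US=1,PS=0
  L1 @0x3E[15] → 0x40007  P=1,RW=1,US=1,PS=0
  L2 @0x40[23] → 0x41007  P=1,RW=1,US=1,PS=0
  L3 @0x41[31] → 0x42007  P=1,RW=1,US=1,PS=0
  ✓ 0x42D45  — 4 lookups
#1 VA=0xE85C2C15A07 (r,kernel):
  L0 @0x3B[29] → 0x44007  P=1,RW=1,US=1,PS=0
  L1 @0x44[23] → 0x46007  P=1,RW=1,US=1,PS=0
  L2 @0x46[22] → 0x47007  P=1,RW=1,US=1,PS=0
  L3 @0x47[21] → 0x49007  P=1,RW=1,US=1,PS=0
  ✓ 0x49A07  — 4 lookups
#2 VA=0x34080B555 (r,kernel):
  L0 @0x3B[0] → 0x4C007  P=1,RW=1,US=1,PS=0
  L1 @0x4C[13] → 0x4D007  P=1,RW=1,US=1,PS=0
  L2 @0x4D[4] → 0x50007  P=1,RW=1,US=1,PS=0
  L3 @0x50[11] → 0x53007  P=1,RW=1,US=1,PS=0
  ✓ 0x53555  — 4 lookups

Access #0 PA: 0x42D45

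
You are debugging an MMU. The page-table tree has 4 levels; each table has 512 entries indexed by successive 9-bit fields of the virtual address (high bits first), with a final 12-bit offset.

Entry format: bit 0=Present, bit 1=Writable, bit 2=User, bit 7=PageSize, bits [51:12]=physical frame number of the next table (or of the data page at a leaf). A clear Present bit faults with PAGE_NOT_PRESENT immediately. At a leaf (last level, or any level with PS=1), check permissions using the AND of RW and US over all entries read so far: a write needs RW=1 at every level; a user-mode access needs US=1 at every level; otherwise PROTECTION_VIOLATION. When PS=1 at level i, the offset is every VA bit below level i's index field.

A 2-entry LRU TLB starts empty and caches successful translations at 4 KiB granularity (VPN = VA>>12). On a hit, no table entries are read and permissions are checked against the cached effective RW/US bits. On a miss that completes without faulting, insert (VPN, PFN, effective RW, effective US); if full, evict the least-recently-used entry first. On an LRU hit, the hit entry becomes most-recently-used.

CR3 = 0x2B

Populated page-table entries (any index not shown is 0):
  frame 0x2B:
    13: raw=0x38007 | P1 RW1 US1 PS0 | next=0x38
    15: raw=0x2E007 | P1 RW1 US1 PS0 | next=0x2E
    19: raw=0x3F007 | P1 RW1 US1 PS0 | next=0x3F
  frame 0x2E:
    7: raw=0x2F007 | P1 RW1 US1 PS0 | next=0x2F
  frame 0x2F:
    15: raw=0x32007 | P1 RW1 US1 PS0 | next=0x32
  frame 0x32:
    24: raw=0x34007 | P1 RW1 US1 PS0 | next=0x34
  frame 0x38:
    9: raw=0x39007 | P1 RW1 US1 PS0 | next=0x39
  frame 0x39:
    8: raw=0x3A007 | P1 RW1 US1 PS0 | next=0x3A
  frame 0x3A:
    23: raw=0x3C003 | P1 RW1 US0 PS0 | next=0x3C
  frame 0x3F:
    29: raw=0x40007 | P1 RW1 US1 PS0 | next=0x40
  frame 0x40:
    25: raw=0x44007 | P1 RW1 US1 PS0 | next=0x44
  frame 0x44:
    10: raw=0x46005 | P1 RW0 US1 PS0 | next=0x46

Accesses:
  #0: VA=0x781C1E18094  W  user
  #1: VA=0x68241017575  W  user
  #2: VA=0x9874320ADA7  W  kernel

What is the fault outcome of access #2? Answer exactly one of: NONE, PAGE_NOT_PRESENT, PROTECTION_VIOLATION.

Walk each access:
#0 VA=0x781C1E18094 (w,user):
  [0] read 0x2B idx=15: raw=0x2E007 flags P=1 W=1 U=1 S=0
  [1] read 0x2E idx=7: raw=0x2F007 flags P=1 W=1 U=1 S=0
  [2] read 0x2F idx=15: raw=0x32007 flags P=1 W=1 U=1 S=0
  [3] read 0x32 idx=24: raw=0x34007 flags P=1 W=1 U=1 S=0
  ✓ 0x34094  — 4 lookups
#1 VA=0x68241017575 (w,user):
  [0] read 0x2B idx=13: raw=0x38007 flags P=1 W=1 U=1 S=0
  [1] read 0x38 idx=9: raw=0x39007 flags P=1 W=1 U=1 S=0
  [2] read 0x39 idx=8: raw=0x3A007 flags P=1 W=1 U=1 S=0
  [3] read 0x3A idx=23: raw=0x3C003 flags P=1 W=1 U=0 S=0
  → PROTECTION_VIOLATION  (4 entries read)
#2 VA=0x9874320ADA7 (w,kernel):
  [0] read 0x2B idx=19: raw=0x3F007 flags P=1 W=1 U=1 S=0
  [1] read 0x3F idx=29: raw=0x40007 flags P=1 W=1 U=1 S=0
  [2] read 0x40 idx=25: raw=0x44007 flags P=1 W=1 U=1 S=0
  [3] read 0x44 idx=10: raw=0x46005 flags P=1 W=0 U=1 S=0
  → PROTECTION_VIOLATION  (4 entries read)

Access #2 fault: PROTECTION_VIOLATION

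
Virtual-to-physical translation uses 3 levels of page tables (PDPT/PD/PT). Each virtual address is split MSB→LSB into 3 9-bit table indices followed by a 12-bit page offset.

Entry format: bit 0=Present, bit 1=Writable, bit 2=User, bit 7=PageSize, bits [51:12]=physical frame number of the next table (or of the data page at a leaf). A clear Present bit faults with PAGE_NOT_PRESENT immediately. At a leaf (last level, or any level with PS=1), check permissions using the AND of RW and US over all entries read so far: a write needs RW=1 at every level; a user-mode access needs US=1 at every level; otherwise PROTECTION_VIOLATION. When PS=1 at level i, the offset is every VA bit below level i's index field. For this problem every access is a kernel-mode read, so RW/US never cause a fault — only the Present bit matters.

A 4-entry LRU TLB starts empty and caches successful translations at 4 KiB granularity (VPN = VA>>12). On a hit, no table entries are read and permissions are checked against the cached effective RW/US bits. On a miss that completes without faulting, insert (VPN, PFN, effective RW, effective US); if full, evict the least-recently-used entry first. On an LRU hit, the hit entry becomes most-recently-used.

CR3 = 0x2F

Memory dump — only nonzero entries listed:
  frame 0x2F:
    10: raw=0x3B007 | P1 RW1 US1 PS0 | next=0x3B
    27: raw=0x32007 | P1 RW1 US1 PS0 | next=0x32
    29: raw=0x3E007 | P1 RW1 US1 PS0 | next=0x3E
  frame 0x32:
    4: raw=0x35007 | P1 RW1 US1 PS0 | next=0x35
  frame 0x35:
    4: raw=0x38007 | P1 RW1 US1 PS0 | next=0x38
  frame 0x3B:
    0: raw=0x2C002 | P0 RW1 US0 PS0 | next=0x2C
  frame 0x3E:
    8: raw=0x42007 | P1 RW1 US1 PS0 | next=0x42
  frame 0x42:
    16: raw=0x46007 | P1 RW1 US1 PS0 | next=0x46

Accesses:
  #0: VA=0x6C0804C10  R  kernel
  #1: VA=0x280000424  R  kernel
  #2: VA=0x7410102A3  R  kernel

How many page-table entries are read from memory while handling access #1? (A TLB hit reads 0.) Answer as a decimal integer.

Trace:
#0 VA=0x6C0804C10 (r,kernel):
  [0] read 0x2F idx=27: raw=0x32007 flags P=1 W=1 U=1 S=0
  [1] read 0x32 idx=4: raw=0x35007 flags P=1 W=1 U=1 S=0
  [2] read 0x35 idx=4: raw=0x38007 flags P=1 W=1 U=1 S=0
  ⇒ phys 0x38C10  [3 reads]
#1 VA=0x280000424 (r,kernel):
  [0] read 0x2F idx=10: raw=0x3B007 flags P=1 W=1 U=1 S=0
  [1] read 0x3B idx=0: raw=0x2C002 flags P=0 W=1 U=0 S=0
  ⇒ fault: PAGE_NOT_PRESENT  — 2 lookups
#2 VA=0x7410102A3 (r,kernel):
  [0] read 0x2F idx=29: raw=0x3E007 flags P=1 W=1 U=1 S=0
  [1] read 0x3E idx=8: raw=0x42007 flags P=1 W=1 U=1 S=0
  [2] read 0x42 idx=16: raw=0x46007 flags P=1 W=1 U=1 S=0
  ⇒ phys 0x462A3  [3 reads]

Entries read for #1: 2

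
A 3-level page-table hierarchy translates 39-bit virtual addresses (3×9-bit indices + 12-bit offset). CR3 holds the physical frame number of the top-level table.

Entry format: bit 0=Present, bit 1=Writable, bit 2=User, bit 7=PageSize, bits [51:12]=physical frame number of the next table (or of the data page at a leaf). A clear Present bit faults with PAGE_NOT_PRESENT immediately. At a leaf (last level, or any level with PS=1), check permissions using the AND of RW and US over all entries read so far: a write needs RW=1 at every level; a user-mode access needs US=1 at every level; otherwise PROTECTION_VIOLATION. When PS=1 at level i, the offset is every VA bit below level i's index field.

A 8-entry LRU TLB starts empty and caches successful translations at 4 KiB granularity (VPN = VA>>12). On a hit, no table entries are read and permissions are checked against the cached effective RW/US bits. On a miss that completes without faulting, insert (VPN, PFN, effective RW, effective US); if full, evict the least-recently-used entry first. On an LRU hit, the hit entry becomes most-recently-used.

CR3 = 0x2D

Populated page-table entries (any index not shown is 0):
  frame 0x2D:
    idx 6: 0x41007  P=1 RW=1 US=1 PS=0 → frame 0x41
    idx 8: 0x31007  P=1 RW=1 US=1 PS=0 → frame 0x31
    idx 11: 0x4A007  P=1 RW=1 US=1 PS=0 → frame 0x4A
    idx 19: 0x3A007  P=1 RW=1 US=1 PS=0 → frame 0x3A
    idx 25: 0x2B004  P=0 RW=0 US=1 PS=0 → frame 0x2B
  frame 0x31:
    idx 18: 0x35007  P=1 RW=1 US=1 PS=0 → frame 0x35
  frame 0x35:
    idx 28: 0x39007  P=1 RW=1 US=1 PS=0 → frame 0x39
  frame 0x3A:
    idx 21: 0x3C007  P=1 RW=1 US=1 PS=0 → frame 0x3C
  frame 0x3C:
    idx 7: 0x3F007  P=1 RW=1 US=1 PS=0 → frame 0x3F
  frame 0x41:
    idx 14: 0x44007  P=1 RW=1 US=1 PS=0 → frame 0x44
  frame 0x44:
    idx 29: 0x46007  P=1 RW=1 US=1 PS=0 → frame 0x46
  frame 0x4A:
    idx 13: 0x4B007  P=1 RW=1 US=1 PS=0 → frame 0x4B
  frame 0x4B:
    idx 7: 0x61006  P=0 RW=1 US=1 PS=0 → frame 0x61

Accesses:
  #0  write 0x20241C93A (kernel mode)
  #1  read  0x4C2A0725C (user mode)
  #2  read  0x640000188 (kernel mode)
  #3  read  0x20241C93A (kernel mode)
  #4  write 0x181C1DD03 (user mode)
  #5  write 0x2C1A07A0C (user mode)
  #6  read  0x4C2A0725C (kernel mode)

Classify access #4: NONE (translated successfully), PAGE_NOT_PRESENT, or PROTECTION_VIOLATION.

Walk each access:
#0 VA=0x20241C93A (w,kernel):
  L0 @0x2D[8] → 0x31007  P=1,RW=1,US=1,PS=0
  L1 @0x31[18] → 0x35007  P=1,RW=1,US=1,PS=0
  L2 @0x35[28] → 0x39007  P=1,RW=1,US=1,PS=0
  → PA=0x3993A  (3 entries read)
#1 VA=0x4C2A0725C (r,user):
  L0 @0x2D[19] → 0x3A007  P=1,RW=1,US=1,PS=0
  L1 @0x3A[21] → 0x3C007  P=1,RW=1,US=1,PS=0
  L2 @0x3C[7] → 0x3F007  P=1,RW=1,US=1,PS=0
  → PA=0x3F25C  (3 entries read)
#2 VA=0x640000188 (r,kernel):
  L0 @0x2D[25] → 0x2B004  P=0,RW=0,US=1,PS=0
  ⇒ fault: PAGE_NOT_PRESENT  — 1 lookups
#3 VA=0x20241C93A (r,kernel):
  TLB hit vpn=0x20241C → PA=0x3993A
#4 VA=0x181C1DD03 (w,user):
  L0 @0x2D[6] → 0x41007  P=1,RW=1,US=1,PS=0
  L1 @0x41[14] → 0x44007  P=1,RW=1,US=1,PS=0
  L2 @0x44[29] → 0x46007  P=1,RW=1,US=1,PS=0
  → PA=0x46D03  (3 entries read)
#5 VA=0x2C1A07A0C (w,user):
  L0 @0x2D[11] → 0x4A007  P=1,RW=1,US=1,PS=0
  L1 @0x4A[13] → 0x4B007  P=1,RW=1,US=1,PS=0
  L2 @0x4B[7] → 0x61006  P=0,RW=1,US=1,PS=0
  ⇒ fault: PAGE_NOT_PRESENT  — 3 lookups
#6 VA=0x4C2A0725C (r,kernel):
  TLB hit vpn=0x4C2A07 → PA=0x3F25C

Access #4 fault: NONE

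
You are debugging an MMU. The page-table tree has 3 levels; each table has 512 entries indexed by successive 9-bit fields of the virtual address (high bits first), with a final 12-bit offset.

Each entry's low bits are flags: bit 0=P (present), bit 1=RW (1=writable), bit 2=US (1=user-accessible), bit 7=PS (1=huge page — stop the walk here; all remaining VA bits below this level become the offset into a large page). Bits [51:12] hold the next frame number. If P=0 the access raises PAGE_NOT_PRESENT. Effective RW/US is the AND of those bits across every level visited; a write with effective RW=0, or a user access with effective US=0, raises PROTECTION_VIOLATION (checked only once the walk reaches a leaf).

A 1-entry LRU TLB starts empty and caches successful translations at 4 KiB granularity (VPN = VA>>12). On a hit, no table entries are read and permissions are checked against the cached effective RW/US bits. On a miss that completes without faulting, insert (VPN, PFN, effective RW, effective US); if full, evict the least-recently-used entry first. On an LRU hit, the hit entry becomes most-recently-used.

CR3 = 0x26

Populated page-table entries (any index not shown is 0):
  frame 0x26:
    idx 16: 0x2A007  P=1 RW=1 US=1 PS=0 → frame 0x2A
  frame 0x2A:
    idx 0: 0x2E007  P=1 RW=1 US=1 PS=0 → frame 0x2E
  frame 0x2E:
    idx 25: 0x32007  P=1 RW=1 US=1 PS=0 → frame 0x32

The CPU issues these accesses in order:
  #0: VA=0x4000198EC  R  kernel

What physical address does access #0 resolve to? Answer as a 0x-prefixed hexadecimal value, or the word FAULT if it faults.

Trace:
#0 VA=0x4000198EC (r,kernel):
  L0: frame=0x26 idx=16 entry=0x2A007 [P=1 RW=1 US=1 PS=0]
  L1: frame=0x2A idx=0 entry=0x2E007 [P=1 RW=1 US=1 PS=0]
  L2: frame=0x2E idx=25 entry=0x32007 [P=1 RW=1 US=1 PS=0]
  → PA=0x328EC  (3 entries read)

Access #0 PA: 0x328EC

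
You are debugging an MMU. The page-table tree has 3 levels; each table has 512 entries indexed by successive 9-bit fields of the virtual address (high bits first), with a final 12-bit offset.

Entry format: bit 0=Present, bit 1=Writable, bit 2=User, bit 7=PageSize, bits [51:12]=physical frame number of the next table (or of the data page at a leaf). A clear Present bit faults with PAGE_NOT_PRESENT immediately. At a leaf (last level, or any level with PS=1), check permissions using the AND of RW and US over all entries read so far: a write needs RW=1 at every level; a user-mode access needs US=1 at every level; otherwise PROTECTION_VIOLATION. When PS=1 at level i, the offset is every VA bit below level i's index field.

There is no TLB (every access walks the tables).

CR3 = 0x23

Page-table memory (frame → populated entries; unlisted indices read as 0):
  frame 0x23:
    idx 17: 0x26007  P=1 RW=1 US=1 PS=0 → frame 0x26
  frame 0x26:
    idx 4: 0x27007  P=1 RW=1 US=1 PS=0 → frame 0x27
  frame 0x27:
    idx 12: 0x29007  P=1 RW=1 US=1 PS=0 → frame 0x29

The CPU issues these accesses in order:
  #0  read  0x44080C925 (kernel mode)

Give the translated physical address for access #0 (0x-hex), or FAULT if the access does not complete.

Per-access translation:
#0 VA=0x44080C925 (r,kernel):
  [0] read 0x23 idx=17: raw=0x26007 flags P=1 W=1 U=1 S=0
  [1] read 0x26 idx=4: raw=0x27007 flags P=1 W=1 U=1 S=0
  [2] read 0x27 idx=12: raw=0x29007 flags P=1 W=1 U=1 S=0
  ⇒ phys 0x29925  [3 reads]

Access #0 PA: 0x29925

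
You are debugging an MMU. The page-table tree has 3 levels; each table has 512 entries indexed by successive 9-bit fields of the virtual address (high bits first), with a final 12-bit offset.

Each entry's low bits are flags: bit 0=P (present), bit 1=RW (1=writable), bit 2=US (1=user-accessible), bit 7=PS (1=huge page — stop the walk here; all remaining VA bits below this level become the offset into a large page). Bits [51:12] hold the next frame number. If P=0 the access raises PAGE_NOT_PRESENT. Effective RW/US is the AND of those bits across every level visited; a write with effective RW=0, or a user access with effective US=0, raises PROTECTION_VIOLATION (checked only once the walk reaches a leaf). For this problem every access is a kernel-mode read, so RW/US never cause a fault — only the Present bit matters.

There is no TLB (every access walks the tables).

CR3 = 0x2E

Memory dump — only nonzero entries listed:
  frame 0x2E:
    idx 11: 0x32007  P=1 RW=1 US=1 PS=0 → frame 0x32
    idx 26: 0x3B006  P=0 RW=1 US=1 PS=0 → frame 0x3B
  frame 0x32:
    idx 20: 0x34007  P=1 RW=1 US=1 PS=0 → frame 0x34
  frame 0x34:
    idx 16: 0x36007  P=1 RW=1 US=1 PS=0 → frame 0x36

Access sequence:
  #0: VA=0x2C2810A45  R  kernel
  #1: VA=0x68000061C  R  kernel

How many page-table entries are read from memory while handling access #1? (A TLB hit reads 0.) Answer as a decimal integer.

Walk each access:
#0 VA=0x2C2810A45 (r,kernel):
  L0: frame=0x2E idx=11 entry=0x32007 [P=1 RW=1 US=1 PS=0]
  L1: frame=0x32 idx=20 entry=0x34007 [P=1 RW=1 US=1 PS=0]
  L2: frame=0x34 idx=16 entry=0x36007 [P=1 RW=1 US=1 PS=0]
  → PA=0x36A45  (3 entries read)
#1 VA=0x68000061C (r,kernel):
  L0: frame=0x2E idx=26 entry=0x3B006 [P=0 RW=1 US=1 PS=0]
  → PAGE_NOT_PRESENT  (1 entries read)

Entries read for #1: 1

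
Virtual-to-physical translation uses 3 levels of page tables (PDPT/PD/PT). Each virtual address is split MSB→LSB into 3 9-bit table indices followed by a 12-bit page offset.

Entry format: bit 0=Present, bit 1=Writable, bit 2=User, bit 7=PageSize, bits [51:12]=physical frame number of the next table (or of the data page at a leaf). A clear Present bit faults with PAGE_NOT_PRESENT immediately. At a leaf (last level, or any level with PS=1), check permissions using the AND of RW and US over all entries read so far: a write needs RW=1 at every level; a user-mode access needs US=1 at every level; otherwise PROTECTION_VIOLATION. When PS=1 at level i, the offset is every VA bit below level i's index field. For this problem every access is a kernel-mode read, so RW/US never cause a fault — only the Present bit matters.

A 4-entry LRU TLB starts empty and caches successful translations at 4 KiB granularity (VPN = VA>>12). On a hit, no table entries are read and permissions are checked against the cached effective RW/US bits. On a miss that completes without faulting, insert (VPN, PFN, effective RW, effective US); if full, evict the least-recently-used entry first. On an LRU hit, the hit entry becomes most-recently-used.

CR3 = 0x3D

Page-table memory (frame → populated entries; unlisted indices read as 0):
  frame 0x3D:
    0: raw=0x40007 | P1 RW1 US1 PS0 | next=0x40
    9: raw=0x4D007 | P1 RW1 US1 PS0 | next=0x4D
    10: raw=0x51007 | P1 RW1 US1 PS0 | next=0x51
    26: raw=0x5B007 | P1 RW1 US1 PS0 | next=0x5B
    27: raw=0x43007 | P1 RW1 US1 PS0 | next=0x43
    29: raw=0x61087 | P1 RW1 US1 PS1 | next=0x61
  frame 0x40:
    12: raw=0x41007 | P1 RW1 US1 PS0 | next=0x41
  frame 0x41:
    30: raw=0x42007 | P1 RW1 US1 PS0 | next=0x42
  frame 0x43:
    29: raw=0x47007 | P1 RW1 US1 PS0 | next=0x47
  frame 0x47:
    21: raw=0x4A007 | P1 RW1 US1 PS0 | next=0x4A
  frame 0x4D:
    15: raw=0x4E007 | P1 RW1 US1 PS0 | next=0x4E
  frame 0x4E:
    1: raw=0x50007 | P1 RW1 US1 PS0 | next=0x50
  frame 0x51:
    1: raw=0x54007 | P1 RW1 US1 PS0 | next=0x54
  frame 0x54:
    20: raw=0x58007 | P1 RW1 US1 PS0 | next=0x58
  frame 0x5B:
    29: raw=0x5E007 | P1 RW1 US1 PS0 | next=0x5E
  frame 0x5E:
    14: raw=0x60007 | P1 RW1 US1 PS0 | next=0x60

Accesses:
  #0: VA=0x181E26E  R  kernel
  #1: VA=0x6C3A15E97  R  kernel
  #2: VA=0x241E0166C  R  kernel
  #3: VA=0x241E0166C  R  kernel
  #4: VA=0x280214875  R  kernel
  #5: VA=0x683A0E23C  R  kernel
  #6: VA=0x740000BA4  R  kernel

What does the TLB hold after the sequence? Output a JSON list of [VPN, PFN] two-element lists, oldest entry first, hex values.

Per-access translation:
#0 VA=0x181E26E (r,kernel):
  lvl0: tbl 0x3D, slot 0 ⇒ 0x40007 (P1/RW1/US1/PS0)
  lvl1: tbl 0x40, slot 12 ⇒ 0x41007 (P1/RW1/US1/PS0)
  lvl2: tbl 0x41, slot 30 ⇒ 0x42007 (P1/RW1/US1/PS0)
  → PA=0x4226E  (3 entries read)
#1 VA=0x6C3A15E97 (r,kernel):
  lvl0: tbl 0x3D, slot 27 ⇒ 0x43007 (P1/RW1/US1/PS0)
  lvl1: tbl 0x43, slot 29 ⇒ 0x47007 (P1/RW1/US1/PS0)
  lvl2: tbl 0x47, slot 21 ⇒ 0x4A007 (P1/RW1/US1/PS0)
  → PA=0x4AE97  (3 entries read)
#2 VA=0x241E0166C (r,kernel):
  lvl0: tbl 0x3D, slot 9 ⇒ 0x4D007 (P1/RW1/US1/PS0)
  lvl1: tbl 0x4D, slot 15 ⇒ 0x4E007 (P1/RW1/US1/PS0)
  lvl2: tbl 0x4E, slot 1 ⇒ 0x50007 (P1/RW1/US1/PS0)
  → PA=0x5066C  (3 entries read)
#3 VA=0x241E0166C (r,kernel):
  TLB hit vpn=0x241E01 → PA=0x5066C
#4 VA=0x280214875 (r,kernel):
  lvl0: tbl 0x3D, slot 10 ⇒ 0x51007 (P1/RW1/US1/PS0)
  lvl1: tbl 0x51, slot 1 ⇒ 0x54007 (P1/RW1/US1/PS0)
  lvl2: tbl 0x54, slot 20 ⇒ 0x58007 (P1/RW1/US1/PS0)
  → PA=0x58875  (3 entries read)
#5 VA=0x683A0E23C (r,kernel):
  lvl0: tbl 0x3D, slot 26 ⇒ 0x5B007 (P1/RW1/US1/PS0)
  lvl1: tbl 0x5B, slot 29 ⇒ 0x5E007 (P1/RW1/US1/PS0)
  lvl2: tbl 0x5E, slot 14 ⇒ 0x60007 (P1/RW1/US1/PS0)
  → PA=0x6023C  (3 entries read)
#6 VA=0x740000BA4 (r,kernel):
  lvl0: tbl 0x3D, slot 29 ⇒ 0x61087 (P1/RW1/US1/PS1)
  → PA=0x61BA4 (huge @L0)  (1 entries read)

TLB: [["0x241E01", "0x50"], ["0x280214", "0x58"], ["0x683A0E", "0x60"], ["0x740000", "0x61"]]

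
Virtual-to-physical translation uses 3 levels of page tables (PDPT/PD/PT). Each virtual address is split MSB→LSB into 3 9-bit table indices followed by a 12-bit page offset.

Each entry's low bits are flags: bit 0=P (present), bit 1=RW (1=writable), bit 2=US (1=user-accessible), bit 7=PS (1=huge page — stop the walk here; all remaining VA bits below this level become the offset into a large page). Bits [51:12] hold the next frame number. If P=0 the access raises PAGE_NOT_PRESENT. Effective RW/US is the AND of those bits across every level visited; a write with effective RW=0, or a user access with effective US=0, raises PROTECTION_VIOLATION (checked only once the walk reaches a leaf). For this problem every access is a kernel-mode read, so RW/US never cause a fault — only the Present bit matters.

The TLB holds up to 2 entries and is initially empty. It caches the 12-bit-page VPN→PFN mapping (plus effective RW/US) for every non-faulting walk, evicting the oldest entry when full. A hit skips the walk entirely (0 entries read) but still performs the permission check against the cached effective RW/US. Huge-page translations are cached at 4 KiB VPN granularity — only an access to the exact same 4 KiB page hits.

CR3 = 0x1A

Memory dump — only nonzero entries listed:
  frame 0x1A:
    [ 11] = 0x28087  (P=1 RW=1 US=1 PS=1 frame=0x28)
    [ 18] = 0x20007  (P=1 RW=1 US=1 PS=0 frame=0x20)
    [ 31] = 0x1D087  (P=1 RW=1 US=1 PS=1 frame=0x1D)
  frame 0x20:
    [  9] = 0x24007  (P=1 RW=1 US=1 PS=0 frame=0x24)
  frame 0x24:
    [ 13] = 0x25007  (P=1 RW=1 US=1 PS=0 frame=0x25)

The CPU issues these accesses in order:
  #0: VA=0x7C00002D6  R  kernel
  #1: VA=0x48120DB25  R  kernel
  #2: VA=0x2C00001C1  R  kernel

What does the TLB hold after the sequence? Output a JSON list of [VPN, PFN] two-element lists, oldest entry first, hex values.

Per-access translation:
#0 VA=0x7C00002D6 (r,kernel):
  L0: frame=0x1A idx=31 entry=0x1D087 [P=1 RW=1 US=1 PS=1]
  ✓ 0x1D2D6 (huge @L0)  — 1 lookups
#1 VA=0x48120DB25 (r,kernel):
  L0: frame=0x1A idx=18 entry=0x20007 [P=1 RW=1 US=1 PS=0]
  L1: frame=0x20 idx=9 entry=0x24007 [P=1 RW=1 US=1 PS=0]
  L2: frame=0x24 idx=13 entry=0x25007 [P=1 RW=1 US=1 PS=0]
  ✓ 0x25B25  — 3 lookups
#2 VA=0x2C00001C1 (r,kernel):
  L0: frame=0x1A idx=11 entry=0x28087 [P=1 RW=1 US=1 PS=1]
  ✓ 0x281C1 (huge @L0)  — 1 lookups

TLB: [["0x48120D", "0x25"], ["0x2C0000", "0x28"]]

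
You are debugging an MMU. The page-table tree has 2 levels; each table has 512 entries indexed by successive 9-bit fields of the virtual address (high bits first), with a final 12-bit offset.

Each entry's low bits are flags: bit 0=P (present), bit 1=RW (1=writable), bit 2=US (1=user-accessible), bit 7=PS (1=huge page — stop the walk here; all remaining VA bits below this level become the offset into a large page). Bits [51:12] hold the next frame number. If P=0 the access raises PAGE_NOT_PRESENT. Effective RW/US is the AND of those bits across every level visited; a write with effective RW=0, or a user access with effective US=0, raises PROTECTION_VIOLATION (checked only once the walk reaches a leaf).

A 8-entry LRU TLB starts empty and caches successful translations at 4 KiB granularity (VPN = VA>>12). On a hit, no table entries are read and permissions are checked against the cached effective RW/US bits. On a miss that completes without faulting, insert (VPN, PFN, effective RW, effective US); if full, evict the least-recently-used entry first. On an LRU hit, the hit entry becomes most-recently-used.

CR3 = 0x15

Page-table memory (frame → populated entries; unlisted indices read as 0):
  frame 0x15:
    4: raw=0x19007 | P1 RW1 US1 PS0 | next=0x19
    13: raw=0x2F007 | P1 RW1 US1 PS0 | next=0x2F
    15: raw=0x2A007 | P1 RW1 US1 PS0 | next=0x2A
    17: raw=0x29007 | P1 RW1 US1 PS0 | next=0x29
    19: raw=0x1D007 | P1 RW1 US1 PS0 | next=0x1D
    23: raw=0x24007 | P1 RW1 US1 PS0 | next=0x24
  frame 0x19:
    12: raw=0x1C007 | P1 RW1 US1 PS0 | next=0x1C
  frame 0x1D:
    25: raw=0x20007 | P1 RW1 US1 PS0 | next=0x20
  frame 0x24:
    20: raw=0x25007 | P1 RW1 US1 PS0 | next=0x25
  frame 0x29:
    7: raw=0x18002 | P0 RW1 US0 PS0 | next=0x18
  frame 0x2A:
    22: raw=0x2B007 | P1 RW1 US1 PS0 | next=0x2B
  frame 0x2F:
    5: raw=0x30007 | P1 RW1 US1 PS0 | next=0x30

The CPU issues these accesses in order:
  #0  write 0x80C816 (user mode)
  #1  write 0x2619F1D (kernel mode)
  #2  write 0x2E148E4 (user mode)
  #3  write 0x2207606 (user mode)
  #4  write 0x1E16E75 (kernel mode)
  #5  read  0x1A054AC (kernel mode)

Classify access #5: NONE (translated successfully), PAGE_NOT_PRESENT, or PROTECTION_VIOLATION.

Trace:
#0 VA=0x80C816 (w,user):
  lvl0: tbl 0x15, slot 4 ⇒ 0x19007 (P1/RW1/US1/PS0)
  lvl1: tbl 0x19, slot 12 ⇒ 0x1C007 (P1/RW1/US1/PS0)
  ⇒ phys 0x1C816  [2 reads]
#1 VA=0x2619F1D (w,kernel):
  lvl0: tbl 0x15, slot 19 ⇒ 0x1D007 (P1/RW1/US1/PS0)
  lvl1: tbl 0x1D, slot 25 ⇒ 0x20007 (P1/RW1/US1/PS0)
  ⇒ phys 0x20F1D  [2 reads]
#2 VA=0x2E148E4 (w,user):
  lvl0: tbl 0x15, slot 23 ⇒ 0x24007 (P1/RW1/US1/PS0)
  lvl1: tbl 0x24, slot 20 ⇒ 0x25007 (P1/RW1/US1/PS0)
  ⇒ phys 0x258E4  [2 reads]
#3 VA=0x2207606 (w,user):
  lvl0: tbl 0x15, slot 17 ⇒ 0x29007 (P1/RW1/US1/PS0)
  lvl1: tbl 0x29, slot 7 ⇒ 0x18002 (P0/RW1/US0/PS0)
  ⇒ fault: PAGE_NOT_PRESENT  — 2 lookups
#4 VA=0x1E16E75 (w,kernel):
  lvl0: tbl 0x15, slot 15 ⇒ 0x2A007 (P1/RW1/US1/PS0)
  lvl1: tbl 0x2A, slot 22 ⇒ 0x2B007 (P1/RW1/US1/PS0)
  ⇒ phys 0x2BE75  [2 reads]
#5 VA=0x1A054AC (r,kernel):
  lvl0: tbl 0x15, slot 13 ⇒ 0x2F007 (P1/RW1/US1/PS0)
  lvl1: tbl 0x2F, slot 5 ⇒ 0x30007 (P1/RW1/US1/PS0)
  ⇒ phys 0x304AC  [2 reads]

Access #5 fault: NONE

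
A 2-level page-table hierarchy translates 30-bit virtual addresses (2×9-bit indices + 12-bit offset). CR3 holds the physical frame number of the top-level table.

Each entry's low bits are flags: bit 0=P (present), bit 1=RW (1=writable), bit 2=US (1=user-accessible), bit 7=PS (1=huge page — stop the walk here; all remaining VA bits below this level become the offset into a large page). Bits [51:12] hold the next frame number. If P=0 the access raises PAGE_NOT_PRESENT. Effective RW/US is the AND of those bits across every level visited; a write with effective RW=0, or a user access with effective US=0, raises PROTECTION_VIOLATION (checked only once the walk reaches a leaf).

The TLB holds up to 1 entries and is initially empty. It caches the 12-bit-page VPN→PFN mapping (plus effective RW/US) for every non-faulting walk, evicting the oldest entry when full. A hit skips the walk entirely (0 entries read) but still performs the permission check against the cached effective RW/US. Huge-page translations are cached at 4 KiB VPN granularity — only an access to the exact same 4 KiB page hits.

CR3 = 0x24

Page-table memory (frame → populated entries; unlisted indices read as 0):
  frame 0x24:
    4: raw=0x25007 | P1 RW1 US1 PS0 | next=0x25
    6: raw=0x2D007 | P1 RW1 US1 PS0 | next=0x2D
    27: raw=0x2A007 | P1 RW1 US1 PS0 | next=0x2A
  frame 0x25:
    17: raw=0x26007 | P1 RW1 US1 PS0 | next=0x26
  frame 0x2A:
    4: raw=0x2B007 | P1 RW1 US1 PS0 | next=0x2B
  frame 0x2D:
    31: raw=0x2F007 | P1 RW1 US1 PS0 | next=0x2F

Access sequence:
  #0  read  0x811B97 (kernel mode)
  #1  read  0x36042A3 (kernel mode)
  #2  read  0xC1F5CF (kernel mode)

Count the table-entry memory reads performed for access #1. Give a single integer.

Per-access translation:
#0 VA=0x811B97 (r,kernel):
  L0 @0x24[4] → 0x25007  P=1,RW=1,US=1,PS=0
  L1 @0x25[17] → 0x26007  P=1,RW=1,US=1,PS=0
  → PA=0x26B97  (2 entries read)
#1 VA=0x36042A3 (r,kernel):
  L0 @0x24[27] → 0x2A007  P=1,RW=1,US=1,PS=0
  L1 @0x2A[4] → 0x2B007  P=1,RW=1,US=1,PS=0
  → PA=0x2B2A3  (2 entries read)
#2 VA=0xC1F5CF (r,kernel):
  L0 @0x24[6] → 0x2D007  P=1,RW=1,US=1,PS=0
  L1 @0x2D[31] → 0x2F007  P=1,RW=1,US=1,PS=0
  → PA=0x2F5CF  (2 entries read)

Entries read for #1: 2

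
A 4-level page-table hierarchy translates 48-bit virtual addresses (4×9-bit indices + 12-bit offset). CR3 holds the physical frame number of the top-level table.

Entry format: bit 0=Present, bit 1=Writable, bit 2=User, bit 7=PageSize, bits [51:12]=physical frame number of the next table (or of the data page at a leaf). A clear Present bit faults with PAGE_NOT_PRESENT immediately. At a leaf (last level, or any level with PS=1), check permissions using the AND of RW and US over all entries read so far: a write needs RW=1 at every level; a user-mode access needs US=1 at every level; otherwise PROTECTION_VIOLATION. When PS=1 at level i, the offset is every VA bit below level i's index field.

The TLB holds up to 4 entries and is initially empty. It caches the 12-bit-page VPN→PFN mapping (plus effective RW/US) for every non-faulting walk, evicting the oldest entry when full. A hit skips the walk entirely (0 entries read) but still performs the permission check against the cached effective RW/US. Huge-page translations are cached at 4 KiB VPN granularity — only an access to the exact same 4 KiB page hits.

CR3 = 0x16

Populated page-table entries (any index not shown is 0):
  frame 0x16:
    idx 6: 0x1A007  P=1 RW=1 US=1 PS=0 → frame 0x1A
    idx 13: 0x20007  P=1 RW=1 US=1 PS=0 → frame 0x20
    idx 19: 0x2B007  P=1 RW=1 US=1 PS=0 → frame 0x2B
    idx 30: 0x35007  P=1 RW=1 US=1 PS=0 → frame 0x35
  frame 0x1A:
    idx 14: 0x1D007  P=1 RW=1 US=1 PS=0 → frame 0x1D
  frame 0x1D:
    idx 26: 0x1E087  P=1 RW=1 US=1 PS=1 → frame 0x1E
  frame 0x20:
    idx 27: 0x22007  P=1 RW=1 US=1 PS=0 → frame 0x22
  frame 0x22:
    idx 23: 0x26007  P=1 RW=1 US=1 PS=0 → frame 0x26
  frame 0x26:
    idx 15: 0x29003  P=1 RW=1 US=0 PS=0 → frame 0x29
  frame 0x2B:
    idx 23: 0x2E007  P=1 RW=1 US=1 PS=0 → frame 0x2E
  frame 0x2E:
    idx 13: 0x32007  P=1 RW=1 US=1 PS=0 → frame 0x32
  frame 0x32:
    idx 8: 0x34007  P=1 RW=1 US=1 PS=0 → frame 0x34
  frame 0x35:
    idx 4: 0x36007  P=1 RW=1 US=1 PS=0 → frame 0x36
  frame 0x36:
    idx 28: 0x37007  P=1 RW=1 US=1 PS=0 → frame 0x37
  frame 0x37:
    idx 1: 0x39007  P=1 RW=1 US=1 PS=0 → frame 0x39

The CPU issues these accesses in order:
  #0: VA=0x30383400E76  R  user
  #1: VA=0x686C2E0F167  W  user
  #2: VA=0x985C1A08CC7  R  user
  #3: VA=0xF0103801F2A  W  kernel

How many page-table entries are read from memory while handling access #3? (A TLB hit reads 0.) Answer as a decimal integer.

Per-access translation:
#0 VA=0x30383400E76 (r,user):
  L0 @0x16[6] → 0x1A007  P=1,RW=1,US=1,PS=0
  L1 @0x1A[14] → 0x1D007  P=1,RW=1,US=1,PS=0
  L2 @0x1D[26] → 0x1E087  P=1,RW=1,US=1,PS=1
  ✓ 0x1EE76 (huge @L2)  — 3 lookups
#1 VA=0x686C2E0F167 (w,user):
  L0 @0x16[13] → 0x20007  P=1,RW=1,US=1,PS=0
  L1 @0x20[27] → 0x22007  P=1,RW=1,US=1,PS=0
  L2 @0x22[23] → 0x26007  P=1,RW=1,US=1,PS=0
  L3 @0x26[15] → 0x29003  P=1,RW=1,US=0,PS=0
  → PROTECTION_VIOLATION  (4 entries read)
#2 VA=0x985C1A08CC7 (r,user):
  L0 @0x16[19] → 0x2B007  P=1,RW=1,US=1,PS=0
  L1 @0x2B[23] → 0x2E007  P=1,RW=1,US=1,PS=0
  L2 @0x2E[13] → 0x32007  P=1,RW=1,US=1,PS=0
  L3 @0x32[8] → 0x34007  P=1,RW=1,US=1,PS=0
  ✓ 0x34CC7  — 4 lookups
#3 VA=0xF0103801F2A (w,kernel):
  L0 @0x16[30] → 0x35007  P=1,RW=1,US=1,PS=0
  L1 @0x35[4] → 0x36007  P=1,RW=1,US=1,PS=0
  L2 @0x36[28] → 0x37007  P=1,RW=1,US=1,PS=0
  L3 @0x37[1] → 0x39007  P=1,RW=1,US=1,PS=0
  ✓ 0x39F2A  — 4 lookups

Entries read for #3: 4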